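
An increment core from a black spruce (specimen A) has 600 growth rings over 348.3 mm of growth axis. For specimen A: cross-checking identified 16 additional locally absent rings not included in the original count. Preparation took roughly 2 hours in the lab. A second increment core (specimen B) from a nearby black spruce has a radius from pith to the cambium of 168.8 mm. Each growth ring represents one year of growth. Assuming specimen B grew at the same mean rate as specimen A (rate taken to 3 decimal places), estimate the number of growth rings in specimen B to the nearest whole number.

Specimen A: after corrections the count is 600 + 16 = 616 growth rings.
A: Extension rate ≈ 348.3 / 616 = 0.565 mm/yr.
For B, 168.8 / 0.565 = 298.76 years ≈ 299 growth rings.

299 growth rings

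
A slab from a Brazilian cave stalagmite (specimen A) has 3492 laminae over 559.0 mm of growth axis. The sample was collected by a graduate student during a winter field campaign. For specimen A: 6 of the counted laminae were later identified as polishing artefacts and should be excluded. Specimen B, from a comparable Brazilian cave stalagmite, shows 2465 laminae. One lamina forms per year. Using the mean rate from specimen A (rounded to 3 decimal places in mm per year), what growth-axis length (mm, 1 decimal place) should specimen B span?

394.4 mm

Specimen A: true lamina count = 3492 − 6 = 3486.
A: Extension rate ≈ 559.0 / 3486 = 0.160 mm/yr.
For B, 0.160 mm/year × 2465 years = 394.4 mm.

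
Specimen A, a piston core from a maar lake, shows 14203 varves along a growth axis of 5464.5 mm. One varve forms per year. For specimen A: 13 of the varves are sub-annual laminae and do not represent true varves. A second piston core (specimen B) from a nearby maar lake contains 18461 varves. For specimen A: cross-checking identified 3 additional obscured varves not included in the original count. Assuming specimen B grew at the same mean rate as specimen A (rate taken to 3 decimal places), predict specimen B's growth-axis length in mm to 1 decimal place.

7107.5 mm

Specimen A: correcting the raw count gives 14203 − 13 + 3 = 14193 true varves.
A: Mean rate = 5464.5 mm / 14193 years ≈ 0.385 mm/year.
B's length ≈ 0.385 × 18461 = 7107.5 mm.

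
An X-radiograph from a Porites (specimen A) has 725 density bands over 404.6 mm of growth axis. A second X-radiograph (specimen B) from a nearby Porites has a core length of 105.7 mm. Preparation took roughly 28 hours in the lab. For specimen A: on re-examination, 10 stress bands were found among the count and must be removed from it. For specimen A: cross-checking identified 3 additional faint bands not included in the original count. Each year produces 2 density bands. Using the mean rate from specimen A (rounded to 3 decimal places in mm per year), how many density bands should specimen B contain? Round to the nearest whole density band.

188 density bands

Specimen A: true density band count = 725 − 10 + 3 = 718.
Specimen A: dividing by 2 density bands per year: 718 / 2 = 359 years.
A: 404.6 mm over 359 years gives 404.6 / 359 ≈ 1.127 mm/yr.
For B, 105.7 / 1.127 = 93.79 years; at 2 density bands per year that is 93.79 × 2 ≈ 188 density bands.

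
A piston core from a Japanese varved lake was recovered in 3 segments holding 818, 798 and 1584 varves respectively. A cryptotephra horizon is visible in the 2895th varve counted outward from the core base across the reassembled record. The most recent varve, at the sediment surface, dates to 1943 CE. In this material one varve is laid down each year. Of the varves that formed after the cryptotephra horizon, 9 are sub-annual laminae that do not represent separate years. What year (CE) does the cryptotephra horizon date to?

Total varves = 818 + 798 + 1584 = 3200.
Between varve 2895 and the sediment surface there are 3200 − 2895 = 305 varves.
Excluding 9 false varves: 305 − 9 = 296.
1943 − 296 = 1647 CE.

1647 CE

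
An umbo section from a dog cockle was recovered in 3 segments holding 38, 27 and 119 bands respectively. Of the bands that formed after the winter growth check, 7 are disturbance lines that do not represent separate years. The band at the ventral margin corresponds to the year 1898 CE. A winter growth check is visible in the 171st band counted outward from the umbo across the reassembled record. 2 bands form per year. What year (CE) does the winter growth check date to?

Total bands = 38 + 27 + 119 = 184.
184 − 171 = 13 bands lie beyond the winter growth check toward the ventral margin.
Removing the 7 false bands leaves 13 − 7 = 6 true bands beyond the winter growth check.
Dividing by 2 bands per year: 6 / 2 = 3 years.
1898 − 3 = 1895 CE.

1895 CE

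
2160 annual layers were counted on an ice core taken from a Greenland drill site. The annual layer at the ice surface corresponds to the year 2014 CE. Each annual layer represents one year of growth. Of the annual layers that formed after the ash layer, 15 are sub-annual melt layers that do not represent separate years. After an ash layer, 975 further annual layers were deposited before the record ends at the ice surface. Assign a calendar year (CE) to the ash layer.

1054 CE

975 annual layers formed after the ash layer.
Excluding 15 false annual layers: 975 − 15 = 960.
The annual layer at the ice surface is 2014 CE, so the ash layer dates to 2014 − 960 = 1054 CE.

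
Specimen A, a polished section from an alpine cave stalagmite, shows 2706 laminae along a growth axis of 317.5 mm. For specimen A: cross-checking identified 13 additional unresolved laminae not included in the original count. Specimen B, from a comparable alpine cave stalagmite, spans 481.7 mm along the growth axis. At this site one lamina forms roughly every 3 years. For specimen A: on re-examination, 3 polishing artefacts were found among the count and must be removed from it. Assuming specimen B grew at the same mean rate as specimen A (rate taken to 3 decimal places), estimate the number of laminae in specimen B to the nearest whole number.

4117 laminae

Specimen A: true lamina count = 2706 − 3 + 13 = 2716.
Specimen A: at 3 years per lamina, 2716 × 3 = 8148 years.
A: Extension rate ≈ 317.5 / 8148 = 0.039 mm/yr.
Specimen B: 481.7 mm / 0.039 mm per year = 12351.28 years; at 3 years per lamina that is 12351.28 / 3 ≈ 4117 laminae.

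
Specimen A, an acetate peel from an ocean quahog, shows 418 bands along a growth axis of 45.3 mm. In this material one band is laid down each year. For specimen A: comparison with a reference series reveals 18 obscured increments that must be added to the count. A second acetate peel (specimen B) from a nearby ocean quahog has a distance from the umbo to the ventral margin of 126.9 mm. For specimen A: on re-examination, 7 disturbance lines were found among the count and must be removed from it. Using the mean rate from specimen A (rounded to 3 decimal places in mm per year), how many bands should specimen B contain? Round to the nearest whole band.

Specimen A: true band count = 418 − 7 + 18 = 429.
A: Extension rate ≈ 45.3 / 429 = 0.106 mm per year.
Specimen B: 126.9 mm / 0.106 mm per year = 1197.17 years ≈ 1197 bands.

1197 bands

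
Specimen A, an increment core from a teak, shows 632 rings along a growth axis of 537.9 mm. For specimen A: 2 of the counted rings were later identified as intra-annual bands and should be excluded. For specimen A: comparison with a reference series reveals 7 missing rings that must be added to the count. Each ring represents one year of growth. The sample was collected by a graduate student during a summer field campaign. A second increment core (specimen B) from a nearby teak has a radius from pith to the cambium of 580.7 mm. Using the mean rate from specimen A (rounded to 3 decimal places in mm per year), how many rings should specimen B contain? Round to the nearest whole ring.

688 rings

Specimen A: true ring count = 632 − 2 + 7 = 637.
A: Extension rate ≈ 537.9 / 637 = 0.844 mm/year.
B spans 580.7 / 0.844 = 688.03 years ≈ 688 rings.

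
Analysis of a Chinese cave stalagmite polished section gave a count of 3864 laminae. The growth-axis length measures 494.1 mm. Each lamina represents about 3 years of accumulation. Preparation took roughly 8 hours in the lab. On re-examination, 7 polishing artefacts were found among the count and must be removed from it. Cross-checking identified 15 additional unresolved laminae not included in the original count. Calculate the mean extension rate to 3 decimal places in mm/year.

0.043 mm/year

True lamina count = 3864 − 7 + 15 = 3872.
Multiplying by 3 years per lamina: 3872 × 3 = 11616 years.
Mean rate = 494.1 mm / 11616 years ≈ 0.043 mm/year.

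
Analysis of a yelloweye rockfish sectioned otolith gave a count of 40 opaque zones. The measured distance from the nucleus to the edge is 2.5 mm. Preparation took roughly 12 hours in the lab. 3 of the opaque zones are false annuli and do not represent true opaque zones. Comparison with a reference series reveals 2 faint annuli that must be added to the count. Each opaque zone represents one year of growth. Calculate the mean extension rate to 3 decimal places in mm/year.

0.064 mm/year

Correcting the raw count gives 40 − 3 + 2 = 39 true opaque zones.
Extension rate ≈ 2.5 / 39 = 0.064 mm/year.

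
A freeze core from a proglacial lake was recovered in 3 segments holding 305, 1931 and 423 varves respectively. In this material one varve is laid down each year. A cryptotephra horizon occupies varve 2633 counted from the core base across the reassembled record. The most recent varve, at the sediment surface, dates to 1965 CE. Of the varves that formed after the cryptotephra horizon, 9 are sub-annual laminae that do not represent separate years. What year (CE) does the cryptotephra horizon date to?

Total varves = 305 + 1931 + 423 = 2659.
Between varve 2633 and the sediment surface there are 2659 − 2633 = 26 varves.
Excluding 9 false varves: 26 − 9 = 17.
The varve at the sediment surface is 1965 CE, so the cryptotephra horizon dates to 1965 − 17 = 1948 CE.

1948 CE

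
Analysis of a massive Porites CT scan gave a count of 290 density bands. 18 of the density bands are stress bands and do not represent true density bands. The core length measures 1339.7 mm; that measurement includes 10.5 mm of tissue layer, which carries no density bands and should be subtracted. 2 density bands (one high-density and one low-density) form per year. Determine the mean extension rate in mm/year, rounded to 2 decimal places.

9.77 mm/year

Adjusted count: 290 − 18 = 272 density bands.
Dividing by 2 density bands per year: 272 / 2 = 136 years.
Net length = 1339.7 − 10.5 = 1329.2 mm.
1329.2 mm over 136 years gives 1329.2 / 136 ≈ 9.77 mm/year.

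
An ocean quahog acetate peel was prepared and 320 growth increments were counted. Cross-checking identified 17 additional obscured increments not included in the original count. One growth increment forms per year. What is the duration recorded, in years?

337 years

Correcting the raw count gives 320 + 17 = 337 true growth increments.
With a one-to-one growth increment periodicity this is 337 years.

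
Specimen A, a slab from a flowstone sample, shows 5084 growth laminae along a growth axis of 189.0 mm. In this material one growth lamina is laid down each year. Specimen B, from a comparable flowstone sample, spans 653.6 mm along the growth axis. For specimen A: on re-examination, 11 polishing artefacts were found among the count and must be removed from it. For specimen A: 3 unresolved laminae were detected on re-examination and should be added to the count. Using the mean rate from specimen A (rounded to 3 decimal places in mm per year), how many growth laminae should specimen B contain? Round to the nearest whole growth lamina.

Specimen A: adjusted count: 5084 − 11 + 3 = 5076 growth laminae.
A: 189.0 mm over 5076 years gives 189.0 / 5076 ≈ 0.037 mm/yr.
Specimen B: 653.6 mm / 0.037 mm per year = 17664.86 years ≈ 17665 growth laminae.

17665 growth laminae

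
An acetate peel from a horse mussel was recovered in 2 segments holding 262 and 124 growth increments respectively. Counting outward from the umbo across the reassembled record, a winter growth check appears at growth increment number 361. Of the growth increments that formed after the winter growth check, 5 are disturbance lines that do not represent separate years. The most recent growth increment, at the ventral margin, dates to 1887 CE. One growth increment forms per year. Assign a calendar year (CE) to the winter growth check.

Total growth increments = 262 + 124 = 386.
The winter growth check sits at growth increment 361 from the umbo, so 386 − 361 = 25 growth increments formed after it.
Removing the 5 false growth increments leaves 25 − 5 = 20 true growth increments beyond the winter growth check.
Counting back 20 years from 1887 CE places the winter growth check in 1887 − 20 = 1867 CE.

1867 CE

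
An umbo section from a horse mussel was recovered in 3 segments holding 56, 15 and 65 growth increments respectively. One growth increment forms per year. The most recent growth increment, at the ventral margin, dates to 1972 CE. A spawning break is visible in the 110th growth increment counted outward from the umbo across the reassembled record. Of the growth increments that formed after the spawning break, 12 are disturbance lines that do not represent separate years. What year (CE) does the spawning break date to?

1958 CE

Total growth increments = 56 + 15 + 65 = 136.
136 − 110 = 26 growth increments lie beyond the spawning break toward the ventral margin.
Excluding 12 false growth increments: 26 − 12 = 14.
Counting back 14 years from 1972 CE places the spawning break in 1972 − 14 = 1958 CE.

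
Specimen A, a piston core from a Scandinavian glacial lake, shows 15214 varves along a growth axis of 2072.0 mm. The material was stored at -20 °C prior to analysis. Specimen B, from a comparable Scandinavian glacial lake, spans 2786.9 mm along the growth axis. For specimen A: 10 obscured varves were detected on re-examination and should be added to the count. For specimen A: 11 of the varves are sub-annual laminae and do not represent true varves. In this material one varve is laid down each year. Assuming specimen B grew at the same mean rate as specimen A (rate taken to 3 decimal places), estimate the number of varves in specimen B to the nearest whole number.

Specimen A: after corrections the count is 15214 − 11 + 10 = 15213 varves.
A: 2072.0 mm over 15213 years gives 2072.0 / 15213 ≈ 0.136 mm/yr.
Specimen B: 2786.9 mm / 0.136 mm per year = 20491.91 years ≈ 20492 varves.

20492 varves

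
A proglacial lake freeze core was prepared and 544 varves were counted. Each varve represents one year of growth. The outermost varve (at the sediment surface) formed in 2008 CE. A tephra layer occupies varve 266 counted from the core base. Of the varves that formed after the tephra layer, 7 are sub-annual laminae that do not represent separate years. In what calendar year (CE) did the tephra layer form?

1737 CE

544 − 266 = 278 varves lie beyond the tephra layer toward the sediment surface.
Removing the 7 false varves leaves 278 − 7 = 271 true varves beyond the tephra layer.
The varve at the sediment surface is 2008 CE, so the tephra layer dates to 2008 − 271 = 1737 CE.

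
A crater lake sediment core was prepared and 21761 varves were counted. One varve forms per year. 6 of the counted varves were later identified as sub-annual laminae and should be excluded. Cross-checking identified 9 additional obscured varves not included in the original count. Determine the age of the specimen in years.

21764 yr

Adjusted count: 21761 − 6 + 9 = 21764 varves.
One varve per year makes the duration 21764 years.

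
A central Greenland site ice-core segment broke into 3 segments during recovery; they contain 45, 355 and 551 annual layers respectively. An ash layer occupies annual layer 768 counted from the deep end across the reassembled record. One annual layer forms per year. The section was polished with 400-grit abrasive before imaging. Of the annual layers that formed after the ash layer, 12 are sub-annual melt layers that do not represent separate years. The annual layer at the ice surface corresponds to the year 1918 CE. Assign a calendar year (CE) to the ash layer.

1747 CE

Total annual layers = 45 + 355 + 551 = 951.
The ash layer sits at annual layer 768 from the deep end, so 951 − 768 = 183 annual layers formed after it.
Removing the 12 false annual layers leaves 183 − 12 = 171 true annual layers beyond the ash layer.
The annual layer at the ice surface is 1918 CE, so the ash layer dates to 1918 − 171 = 1747 CE.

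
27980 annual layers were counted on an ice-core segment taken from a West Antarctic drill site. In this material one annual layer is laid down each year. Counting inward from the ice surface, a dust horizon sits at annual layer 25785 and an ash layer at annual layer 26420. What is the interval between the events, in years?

26420 − 25785 = 635 annual layers lie between the two events.
One annual layer per year makes the interval 635 years.

635 years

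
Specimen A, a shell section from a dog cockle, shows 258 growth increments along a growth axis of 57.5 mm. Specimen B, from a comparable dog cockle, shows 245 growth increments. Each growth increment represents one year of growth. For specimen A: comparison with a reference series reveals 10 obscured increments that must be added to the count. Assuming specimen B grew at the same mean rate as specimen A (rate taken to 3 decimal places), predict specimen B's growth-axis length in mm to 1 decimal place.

Specimen A: correcting the raw count gives 258 + 10 = 268 true growth increments.
A: Extension rate ≈ 57.5 / 268 = 0.215 mm/yr.
B's length ≈ 0.215 × 245 = 52.7 mm.

52.7 mm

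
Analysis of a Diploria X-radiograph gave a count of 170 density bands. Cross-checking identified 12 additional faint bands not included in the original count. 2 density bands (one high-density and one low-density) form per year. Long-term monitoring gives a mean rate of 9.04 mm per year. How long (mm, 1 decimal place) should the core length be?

822.6 mm

After corrections the count is 170 + 12 = 182 density bands.
With 2 density bands per year, 182 / 2 = 91 years.
Predicted length = 9.04 mm/year × 91 years = 822.6 mm.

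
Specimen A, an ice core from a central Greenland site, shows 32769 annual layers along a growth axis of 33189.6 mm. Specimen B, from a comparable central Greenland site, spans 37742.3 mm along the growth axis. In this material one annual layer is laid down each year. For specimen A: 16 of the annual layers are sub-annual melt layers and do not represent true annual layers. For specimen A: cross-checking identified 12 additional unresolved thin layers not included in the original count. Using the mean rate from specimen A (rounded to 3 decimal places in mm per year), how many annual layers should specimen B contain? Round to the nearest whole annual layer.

Specimen A: adjusted count: 32769 − 16 + 12 = 32765 annual layers.
A: Mean rate = 33189.6 mm / 32765 years ≈ 1.013 mm per year.
For B, 37742.3 / 1.013 = 37257.95 years ≈ 37258 annual layers.

37258 annual layers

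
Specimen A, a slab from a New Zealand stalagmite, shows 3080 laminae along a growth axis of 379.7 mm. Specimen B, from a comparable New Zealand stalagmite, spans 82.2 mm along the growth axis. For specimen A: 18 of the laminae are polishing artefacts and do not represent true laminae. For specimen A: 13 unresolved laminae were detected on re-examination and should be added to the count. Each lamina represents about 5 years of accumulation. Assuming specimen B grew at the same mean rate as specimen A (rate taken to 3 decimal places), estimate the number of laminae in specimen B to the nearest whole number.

Specimen A: adjusted count: 3080 − 18 + 13 = 3075 laminae.
Specimen A: multiplying by 5 years per lamina: 3075 × 5 = 15375 years.
A: 379.7 mm over 15375 years gives 379.7 / 15375 ≈ 0.025 mm per year.
Specimen B: 82.2 mm / 0.025 mm per year = 3288.00 years; at 5 years per lamina that is 3288.00 / 5 ≈ 658 laminae.

658 laminae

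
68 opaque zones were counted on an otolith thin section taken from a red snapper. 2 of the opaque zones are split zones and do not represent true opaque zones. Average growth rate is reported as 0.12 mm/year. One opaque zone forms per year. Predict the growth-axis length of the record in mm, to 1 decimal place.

7.9 mm

Correcting the raw count gives 68 − 2 = 66 true opaque zones.
66 years at 0.12 mm/year gives 0.12 × 66 = 7.9 mm.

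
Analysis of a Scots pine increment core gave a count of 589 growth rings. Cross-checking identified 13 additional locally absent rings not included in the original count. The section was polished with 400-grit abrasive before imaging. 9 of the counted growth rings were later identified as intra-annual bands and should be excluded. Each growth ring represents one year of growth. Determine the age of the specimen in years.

593 yr

After corrections the count is 589 − 9 + 13 = 593 growth rings.
One growth ring per year makes the duration 593 years.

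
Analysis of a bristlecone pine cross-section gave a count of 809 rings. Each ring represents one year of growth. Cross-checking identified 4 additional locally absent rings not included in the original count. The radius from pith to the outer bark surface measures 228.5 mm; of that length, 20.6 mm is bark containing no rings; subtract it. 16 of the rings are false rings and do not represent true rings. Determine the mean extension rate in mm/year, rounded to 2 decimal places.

Adjusted count: 809 − 16 + 4 = 797 rings.
Removing the 20.6 mm offcut leaves 228.5 − 20.6 = 207.9 mm.
Extension rate ≈ 207.9 / 797 = 0.26 mm/year.

0.26 mm/year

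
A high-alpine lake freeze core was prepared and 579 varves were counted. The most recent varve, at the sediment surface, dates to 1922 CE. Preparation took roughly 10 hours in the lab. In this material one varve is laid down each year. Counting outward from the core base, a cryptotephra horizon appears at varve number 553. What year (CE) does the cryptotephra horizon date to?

1896 CE

579 − 553 = 26 varves lie beyond the cryptotephra horizon toward the sediment surface.
The varve at the sediment surface is 1922 CE, so the cryptotephra horizon dates to 1922 − 26 = 1896 CE.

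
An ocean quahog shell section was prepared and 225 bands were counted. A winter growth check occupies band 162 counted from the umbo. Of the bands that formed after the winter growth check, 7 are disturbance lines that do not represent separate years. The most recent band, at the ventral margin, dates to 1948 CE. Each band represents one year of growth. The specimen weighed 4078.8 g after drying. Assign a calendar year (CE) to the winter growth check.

Between band 162 and the ventral margin there are 225 − 162 = 63 bands.
Removing the 7 false bands leaves 63 − 7 = 56 true bands beyond the winter growth check.
Counting back 56 years from 1948 CE places the winter growth check in 1948 − 56 = 1892 CE.

1892 CE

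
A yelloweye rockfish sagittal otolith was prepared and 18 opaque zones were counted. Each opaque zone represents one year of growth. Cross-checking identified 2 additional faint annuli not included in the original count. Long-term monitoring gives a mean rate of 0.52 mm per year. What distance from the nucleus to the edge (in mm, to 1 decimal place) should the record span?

Adjusted count: 18 + 2 = 20 opaque zones.
Predicted length = 0.52 mm/year × 20 years = 10.4 mm.

10.4 mm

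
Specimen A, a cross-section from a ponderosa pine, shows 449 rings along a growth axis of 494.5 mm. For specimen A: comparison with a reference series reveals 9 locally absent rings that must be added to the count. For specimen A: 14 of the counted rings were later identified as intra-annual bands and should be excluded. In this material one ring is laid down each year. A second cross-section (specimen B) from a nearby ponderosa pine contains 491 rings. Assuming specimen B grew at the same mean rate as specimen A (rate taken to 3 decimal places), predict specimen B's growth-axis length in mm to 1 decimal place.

Specimen A: true ring count = 449 − 14 + 9 = 444.
A: Extension rate ≈ 494.5 / 444 = 1.114 mm per year.
Length of B = 1.114 × 491 = 547.0 mm.

547.0 mm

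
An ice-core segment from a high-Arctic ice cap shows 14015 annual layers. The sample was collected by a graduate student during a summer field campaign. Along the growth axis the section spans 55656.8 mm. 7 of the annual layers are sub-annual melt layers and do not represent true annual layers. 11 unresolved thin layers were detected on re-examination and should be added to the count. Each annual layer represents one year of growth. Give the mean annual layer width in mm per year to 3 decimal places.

3.970 mm per year

True annual layer count = 14015 − 7 + 11 = 14019.
55656.8 mm over 14019 years gives 55656.8 / 14019 ≈ 3.970 mm per year.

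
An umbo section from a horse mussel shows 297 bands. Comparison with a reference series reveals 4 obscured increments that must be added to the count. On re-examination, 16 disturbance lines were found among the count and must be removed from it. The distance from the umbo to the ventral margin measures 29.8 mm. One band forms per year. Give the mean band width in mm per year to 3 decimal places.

0.105 mm per year

True band count = 297 − 16 + 4 = 285.
29.8 mm over 285 years gives 29.8 / 285 ≈ 0.105 mm per year.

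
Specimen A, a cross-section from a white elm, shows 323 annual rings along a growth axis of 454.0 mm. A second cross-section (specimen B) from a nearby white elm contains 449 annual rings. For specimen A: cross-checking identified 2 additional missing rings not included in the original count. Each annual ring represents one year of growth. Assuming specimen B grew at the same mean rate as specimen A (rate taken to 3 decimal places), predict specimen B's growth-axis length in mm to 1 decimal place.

Specimen A: true annual ring count = 323 + 2 = 325.
A: Mean rate = 454.0 mm / 325 years ≈ 1.397 mm/yr.
Length of B = 1.397 × 449 = 627.3 mm.

627.3 mm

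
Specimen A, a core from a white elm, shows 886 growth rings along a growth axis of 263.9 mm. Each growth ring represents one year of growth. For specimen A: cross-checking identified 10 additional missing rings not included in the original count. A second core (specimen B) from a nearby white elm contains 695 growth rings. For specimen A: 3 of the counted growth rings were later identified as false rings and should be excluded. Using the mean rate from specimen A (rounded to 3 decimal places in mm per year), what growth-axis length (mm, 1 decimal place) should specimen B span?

205.7 mm

Specimen A: correcting the raw count gives 886 − 3 + 10 = 893 true growth rings.
A: Mean rate = 263.9 mm / 893 years ≈ 0.296 mm/yr.
B's length ≈ 0.296 × 695 = 205.7 mm.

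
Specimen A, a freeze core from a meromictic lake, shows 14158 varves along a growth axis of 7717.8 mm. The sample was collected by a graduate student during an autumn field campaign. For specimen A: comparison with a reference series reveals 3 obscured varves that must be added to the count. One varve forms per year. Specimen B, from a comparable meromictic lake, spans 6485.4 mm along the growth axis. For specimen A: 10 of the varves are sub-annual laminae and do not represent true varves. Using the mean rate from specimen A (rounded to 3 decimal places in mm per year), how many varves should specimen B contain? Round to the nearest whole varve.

Specimen A: adjusted count: 14158 − 10 + 3 = 14151 varves.
A: Extension rate ≈ 7717.8 / 14151 = 0.545 mm/year.
Specimen B: 6485.4 mm / 0.545 mm per year = 11899.82 years ≈ 11900 varves.

11900 varves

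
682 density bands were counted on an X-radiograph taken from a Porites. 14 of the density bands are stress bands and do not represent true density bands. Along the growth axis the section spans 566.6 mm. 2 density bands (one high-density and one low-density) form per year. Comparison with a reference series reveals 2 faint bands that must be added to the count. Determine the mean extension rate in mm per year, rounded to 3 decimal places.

1.691 mm per year

True density band count = 682 − 14 + 2 = 670.
670 density bands at 2 per year is 670 / 2 = 335 years.
Mean rate = 566.6 mm / 335 years ≈ 1.691 mm per year.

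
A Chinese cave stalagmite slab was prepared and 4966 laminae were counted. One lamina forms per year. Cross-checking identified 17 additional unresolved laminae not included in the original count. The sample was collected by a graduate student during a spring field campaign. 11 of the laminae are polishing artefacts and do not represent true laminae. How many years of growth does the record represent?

Adjusted count: 4966 − 11 + 17 = 4972 laminae.
At one lamina per year, that is 4972 years.

4972 years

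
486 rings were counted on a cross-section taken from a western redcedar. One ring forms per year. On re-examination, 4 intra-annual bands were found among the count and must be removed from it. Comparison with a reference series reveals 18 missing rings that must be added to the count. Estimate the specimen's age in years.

500 yr

Adjusted count: 486 − 4 + 18 = 500 rings.
One ring per year makes the duration 500 years.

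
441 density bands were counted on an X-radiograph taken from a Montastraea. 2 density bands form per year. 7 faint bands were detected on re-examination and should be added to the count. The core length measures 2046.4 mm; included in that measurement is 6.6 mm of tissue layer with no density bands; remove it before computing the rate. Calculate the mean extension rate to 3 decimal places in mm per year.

9.106 mm per year

Adjusted count: 441 + 7 = 448 density bands.
Dividing by 2 density bands per year: 448 / 2 = 224 years.
Removing the 6.6 mm offcut leaves 2046.4 − 6.6 = 2039.8 mm.
Extension rate ≈ 2039.8 / 224 = 9.106 mm per year.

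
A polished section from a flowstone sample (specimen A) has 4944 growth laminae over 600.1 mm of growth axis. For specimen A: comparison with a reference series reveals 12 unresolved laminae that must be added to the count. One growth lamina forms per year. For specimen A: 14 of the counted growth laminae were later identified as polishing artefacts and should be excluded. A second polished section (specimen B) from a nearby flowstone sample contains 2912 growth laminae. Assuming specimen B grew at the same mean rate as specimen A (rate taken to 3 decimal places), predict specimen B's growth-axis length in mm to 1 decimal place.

Specimen A: correcting the raw count gives 4944 − 14 + 12 = 4942 true growth laminae.
A: 600.1 mm over 4942 years gives 600.1 / 4942 ≈ 0.121 mm/yr.
B's length ≈ 0.121 × 2912 = 352.4 mm.

352.4 mm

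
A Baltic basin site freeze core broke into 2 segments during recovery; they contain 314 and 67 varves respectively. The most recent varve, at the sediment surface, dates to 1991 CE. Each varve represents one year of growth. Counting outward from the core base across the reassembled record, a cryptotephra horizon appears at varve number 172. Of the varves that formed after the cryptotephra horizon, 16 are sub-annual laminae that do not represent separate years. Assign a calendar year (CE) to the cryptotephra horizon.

1798 CE

Total varves = 314 + 67 = 381.
The cryptotephra horizon sits at varve 172 from the core base, so 381 − 172 = 209 varves formed after it.
Removing the 16 false varves leaves 209 − 16 = 193 true varves beyond the cryptotephra horizon.
1991 − 193 = 1798 CE.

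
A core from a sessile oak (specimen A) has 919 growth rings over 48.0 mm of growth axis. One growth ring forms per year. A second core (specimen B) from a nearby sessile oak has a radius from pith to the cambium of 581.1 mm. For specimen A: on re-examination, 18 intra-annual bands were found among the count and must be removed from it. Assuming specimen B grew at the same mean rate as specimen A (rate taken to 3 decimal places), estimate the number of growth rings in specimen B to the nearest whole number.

10964 growth rings

Specimen A: after corrections the count is 919 − 18 = 901 growth rings.
A: Mean rate = 48.0 mm / 901 years ≈ 0.053 mm/year.
B spans 581.1 / 0.053 = 10964.15 years ≈ 10964 growth rings.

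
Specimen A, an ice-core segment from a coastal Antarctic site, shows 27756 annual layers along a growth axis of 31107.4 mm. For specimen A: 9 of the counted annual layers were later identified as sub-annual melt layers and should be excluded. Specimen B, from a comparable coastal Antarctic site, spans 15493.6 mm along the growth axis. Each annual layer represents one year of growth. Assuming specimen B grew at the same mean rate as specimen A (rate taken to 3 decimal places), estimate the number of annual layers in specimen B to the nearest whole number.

13821 annual layers

Specimen A: after corrections the count is 27756 − 9 = 27747 annual layers.
A: Extension rate ≈ 31107.4 / 27747 = 1.121 mm/yr.
Specimen B: 15493.6 mm / 1.121 mm per year = 13821.23 years ≈ 13821 annual layers.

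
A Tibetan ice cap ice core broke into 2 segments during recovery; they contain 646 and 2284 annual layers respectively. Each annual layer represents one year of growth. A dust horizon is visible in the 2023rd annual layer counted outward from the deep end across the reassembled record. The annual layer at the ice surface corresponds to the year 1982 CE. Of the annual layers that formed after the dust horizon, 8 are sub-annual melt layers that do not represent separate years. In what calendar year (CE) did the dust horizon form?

1083 CE

Total annual layers = 646 + 2284 = 2930.
Between annual layer 2023 and the ice surface there are 2930 − 2023 = 907 annual layers.
Excluding 8 false annual layers: 907 − 8 = 899.
The annual layer at the ice surface is 1982 CE, so the dust horizon dates to 1982 − 899 = 1083 CE.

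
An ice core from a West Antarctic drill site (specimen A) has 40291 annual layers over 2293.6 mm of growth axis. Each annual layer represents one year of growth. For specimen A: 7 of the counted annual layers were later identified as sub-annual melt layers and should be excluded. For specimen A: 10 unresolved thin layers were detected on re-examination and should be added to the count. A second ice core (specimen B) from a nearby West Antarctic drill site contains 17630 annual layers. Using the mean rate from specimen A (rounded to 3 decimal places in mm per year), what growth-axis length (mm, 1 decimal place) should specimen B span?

1004.9 mm

Specimen A: correcting the raw count gives 40291 − 7 + 10 = 40294 true annual layers.
A: Mean rate = 2293.6 mm / 40294 years ≈ 0.057 mm/year.
For B, 0.057 mm/year × 17630 years = 1004.9 mm.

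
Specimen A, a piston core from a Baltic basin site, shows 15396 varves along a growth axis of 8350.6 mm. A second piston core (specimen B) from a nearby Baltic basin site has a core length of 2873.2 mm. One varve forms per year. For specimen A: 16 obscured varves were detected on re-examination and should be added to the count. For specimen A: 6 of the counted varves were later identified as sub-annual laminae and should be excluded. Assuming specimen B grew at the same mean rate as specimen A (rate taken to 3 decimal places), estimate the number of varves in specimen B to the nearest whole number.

Specimen A: correcting the raw count gives 15396 − 6 + 16 = 15406 true varves.
A: Mean rate = 8350.6 mm / 15406 years ≈ 0.542 mm per year.
For B, 2873.2 / 0.542 = 5301.11 years ≈ 5301 varves.

5301 varves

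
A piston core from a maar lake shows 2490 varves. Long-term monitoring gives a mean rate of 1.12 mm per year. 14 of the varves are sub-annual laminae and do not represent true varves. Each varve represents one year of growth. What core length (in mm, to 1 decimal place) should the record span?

2773.1 mm

True varve count = 2490 − 14 = 2476.
Predicted length = 1.12 mm/year × 2476 years = 2773.1 mm.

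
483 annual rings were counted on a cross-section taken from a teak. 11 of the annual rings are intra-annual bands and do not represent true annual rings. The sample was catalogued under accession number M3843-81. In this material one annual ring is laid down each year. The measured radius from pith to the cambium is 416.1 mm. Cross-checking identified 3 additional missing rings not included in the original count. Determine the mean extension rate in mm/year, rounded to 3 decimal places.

0.876 mm/year

Adjusted count: 483 − 11 + 3 = 475 annual rings.
Extension rate ≈ 416.1 / 475 = 0.876 mm/year.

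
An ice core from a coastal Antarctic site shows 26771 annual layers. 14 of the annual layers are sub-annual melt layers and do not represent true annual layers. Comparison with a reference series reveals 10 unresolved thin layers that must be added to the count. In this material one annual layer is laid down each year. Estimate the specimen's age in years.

26767 years

Correcting the raw count gives 26771 − 14 + 10 = 26767 true annual layers.
One annual layer per year makes the duration 26767 years.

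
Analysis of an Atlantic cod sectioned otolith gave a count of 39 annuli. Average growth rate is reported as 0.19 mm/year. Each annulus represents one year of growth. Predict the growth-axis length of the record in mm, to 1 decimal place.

The record spans 39 years at 0.19 mm per year.
39 years at 0.19 mm/year gives 0.19 × 39 = 7.4 mm.

7.4 mm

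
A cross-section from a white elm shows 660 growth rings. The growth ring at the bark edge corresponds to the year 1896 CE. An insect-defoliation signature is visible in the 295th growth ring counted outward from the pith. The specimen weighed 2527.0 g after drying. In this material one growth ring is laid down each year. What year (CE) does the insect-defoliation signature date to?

660 − 295 = 365 growth rings lie beyond the insect-defoliation signature toward the bark edge.
The growth ring at the bark edge is 1896 CE, so the insect-defoliation signature dates to 1896 − 365 = 1531 CE.

1531 CE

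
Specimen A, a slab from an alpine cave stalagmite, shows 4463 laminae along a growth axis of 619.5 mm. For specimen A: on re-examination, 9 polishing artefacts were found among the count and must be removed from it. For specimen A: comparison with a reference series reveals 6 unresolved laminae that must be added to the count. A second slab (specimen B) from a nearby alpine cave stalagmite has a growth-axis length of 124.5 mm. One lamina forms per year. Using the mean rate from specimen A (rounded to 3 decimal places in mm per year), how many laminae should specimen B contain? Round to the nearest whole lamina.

896 laminae

Specimen A: correcting the raw count gives 4463 − 9 + 6 = 4460 true laminae.
A: Extension rate ≈ 619.5 / 4460 = 0.139 mm per year.
For B, 124.5 / 0.139 = 895.68 years ≈ 896 laminae.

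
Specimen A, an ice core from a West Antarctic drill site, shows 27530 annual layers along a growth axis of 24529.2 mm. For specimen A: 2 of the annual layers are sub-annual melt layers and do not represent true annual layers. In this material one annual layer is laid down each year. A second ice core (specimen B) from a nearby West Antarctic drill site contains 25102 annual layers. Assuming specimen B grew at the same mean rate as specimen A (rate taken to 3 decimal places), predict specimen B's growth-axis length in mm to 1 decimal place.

22365.9 mm

Specimen A: after corrections the count is 27530 − 2 = 27528 annual layers.
A: Extension rate ≈ 24529.2 / 27528 = 0.891 mm/yr.
Length of B = 0.891 × 25102 = 22365.9 mm.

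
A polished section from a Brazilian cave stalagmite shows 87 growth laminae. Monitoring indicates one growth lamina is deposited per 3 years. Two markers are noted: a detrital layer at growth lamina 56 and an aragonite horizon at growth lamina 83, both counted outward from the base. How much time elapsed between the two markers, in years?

Separation: 83 − 56 = 27 growth laminae.
Multiplying by 3 years per growth lamina: 27 × 3 = 81 years.

81 years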